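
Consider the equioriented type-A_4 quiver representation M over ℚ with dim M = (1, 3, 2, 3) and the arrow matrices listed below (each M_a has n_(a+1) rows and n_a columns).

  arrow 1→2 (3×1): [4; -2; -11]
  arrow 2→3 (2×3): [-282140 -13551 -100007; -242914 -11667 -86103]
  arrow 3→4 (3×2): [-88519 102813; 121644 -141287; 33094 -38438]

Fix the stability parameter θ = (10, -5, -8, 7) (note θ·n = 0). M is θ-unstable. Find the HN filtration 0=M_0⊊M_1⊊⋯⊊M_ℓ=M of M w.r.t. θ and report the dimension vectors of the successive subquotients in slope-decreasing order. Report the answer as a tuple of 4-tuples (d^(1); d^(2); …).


Via rank(M_{q-1}∘⋯∘M_p): M ≅ I[1,4], I[2,2], I[2,4], I[4,4].
μ_θ-semistable layers: μ^(1)=7; μ^(2)=-1; μ^(3)=-5; μ^(4)=-13/2

((0, 0, 0, 3); (1, 1, 1, 0); (0, 1, 0, 0); (0, 1, 1, 0))


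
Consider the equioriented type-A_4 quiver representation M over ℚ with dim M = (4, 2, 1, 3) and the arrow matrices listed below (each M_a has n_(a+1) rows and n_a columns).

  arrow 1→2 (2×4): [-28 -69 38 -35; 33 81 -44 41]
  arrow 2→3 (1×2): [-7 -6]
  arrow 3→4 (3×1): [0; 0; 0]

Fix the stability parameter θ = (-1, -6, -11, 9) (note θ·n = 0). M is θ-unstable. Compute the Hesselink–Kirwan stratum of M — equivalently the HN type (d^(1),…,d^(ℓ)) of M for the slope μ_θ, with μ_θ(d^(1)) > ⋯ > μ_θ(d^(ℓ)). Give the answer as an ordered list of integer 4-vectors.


Via rank(M_{q-1}∘⋯∘M_p): M ≅ I[1,1]^2, I[1,2], I[1,3], I[4,4]^3.
μ_θ-semistable layers: μ^(1)=9; μ^(2)=-1; μ^(3)=-7/2; μ^(4)=-6

((0, 0, 0, 3); (2, 0, 0, 0); (1, 1, 0, 0); (1, 1, 1, 0))


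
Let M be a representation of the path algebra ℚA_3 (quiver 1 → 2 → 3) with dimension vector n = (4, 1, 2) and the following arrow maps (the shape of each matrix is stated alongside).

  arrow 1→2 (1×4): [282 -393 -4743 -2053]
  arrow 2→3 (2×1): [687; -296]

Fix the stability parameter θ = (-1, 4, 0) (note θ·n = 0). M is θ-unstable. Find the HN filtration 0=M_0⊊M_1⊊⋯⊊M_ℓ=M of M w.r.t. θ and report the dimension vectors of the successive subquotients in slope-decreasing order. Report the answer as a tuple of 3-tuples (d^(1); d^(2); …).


Interval decomposition of M: I[1,1]^3, I[1,3], I[3,3].
HN type (ℓ=3): μ^(1)=2; μ^(2)=0; μ^(3)=-1

((0, 1, 1); (0, 0, 1); (4, 0, 0))


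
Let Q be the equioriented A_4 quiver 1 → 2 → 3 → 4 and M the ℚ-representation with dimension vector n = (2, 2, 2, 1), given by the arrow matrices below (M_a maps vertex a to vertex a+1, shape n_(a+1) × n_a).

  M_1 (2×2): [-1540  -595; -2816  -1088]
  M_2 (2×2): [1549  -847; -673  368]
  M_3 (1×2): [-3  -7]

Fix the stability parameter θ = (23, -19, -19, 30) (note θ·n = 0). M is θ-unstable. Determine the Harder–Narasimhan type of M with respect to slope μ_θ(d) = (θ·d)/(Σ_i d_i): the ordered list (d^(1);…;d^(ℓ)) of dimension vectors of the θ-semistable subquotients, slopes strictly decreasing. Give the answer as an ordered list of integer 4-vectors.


Barcode: M ≅ I[1,1], I[1,3], I[2,4]. HN layers by μ_θ (4 steps, strictly decreasing):
  μ^(1)=30; μ^(2)=23; μ^(3)=-5; μ^(4)=-19

((0, 0, 0, 1); (1, 0, 0, 0); (1, 1, 1, 0); (0, 1, 1, 0))


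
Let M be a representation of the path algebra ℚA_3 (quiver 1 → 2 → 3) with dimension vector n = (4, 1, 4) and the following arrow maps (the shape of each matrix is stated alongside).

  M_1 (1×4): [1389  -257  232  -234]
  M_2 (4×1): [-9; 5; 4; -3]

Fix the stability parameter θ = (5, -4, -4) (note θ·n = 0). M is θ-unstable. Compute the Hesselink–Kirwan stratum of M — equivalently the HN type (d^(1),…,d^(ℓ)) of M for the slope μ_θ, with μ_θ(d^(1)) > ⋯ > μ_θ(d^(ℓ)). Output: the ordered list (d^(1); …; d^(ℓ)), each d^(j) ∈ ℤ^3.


Via rank(M_{q-1}∘⋯∘M_p): M ≅ I[1,1]^3, I[1,3], I[3,3]^3.
μ_θ-semistable layers: μ^(1)=5; μ^(2)=-1; μ^(3)=-4

((3, 0, 0); (1, 1, 1); (0, 0, 3))


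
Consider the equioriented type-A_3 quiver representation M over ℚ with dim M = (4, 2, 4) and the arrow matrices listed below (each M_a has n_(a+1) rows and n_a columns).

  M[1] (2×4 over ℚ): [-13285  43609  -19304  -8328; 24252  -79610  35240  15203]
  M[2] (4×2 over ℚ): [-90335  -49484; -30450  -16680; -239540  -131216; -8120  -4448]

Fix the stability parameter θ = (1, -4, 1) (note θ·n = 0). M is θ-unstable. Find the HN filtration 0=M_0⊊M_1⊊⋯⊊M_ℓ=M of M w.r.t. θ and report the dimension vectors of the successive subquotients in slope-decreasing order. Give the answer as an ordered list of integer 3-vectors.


Via rank(M_{q-1}∘⋯∘M_p): M ≅ I[1,1]^2, I[1,2], I[1,3], I[3,3]^3.
μ_θ-semistable layers: μ^(1)=1; μ^(2)=-3/2

((2, 0, 4); (2, 2, 0))


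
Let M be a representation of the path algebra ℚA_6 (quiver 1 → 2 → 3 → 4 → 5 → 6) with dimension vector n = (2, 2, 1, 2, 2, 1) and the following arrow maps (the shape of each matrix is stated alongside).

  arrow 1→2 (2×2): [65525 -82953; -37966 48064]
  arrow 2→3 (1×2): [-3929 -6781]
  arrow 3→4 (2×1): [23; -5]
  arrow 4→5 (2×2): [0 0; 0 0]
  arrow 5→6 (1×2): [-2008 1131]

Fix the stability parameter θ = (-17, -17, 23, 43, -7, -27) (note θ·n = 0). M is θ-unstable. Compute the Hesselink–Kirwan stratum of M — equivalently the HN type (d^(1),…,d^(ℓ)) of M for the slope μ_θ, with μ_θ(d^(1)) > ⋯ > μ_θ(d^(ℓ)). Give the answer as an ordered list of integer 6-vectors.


Barcode: M ≅ I[1,2], I[1,4], I[4,4], I[5,5], I[5,6]. HN layers by μ_θ (4 steps, strictly decreasing):
  μ^(1)=43; μ^(2)=23; μ^(3)=-7; μ^(4)=-17

((0, 0, 0, 2, 0, 0); (0, 0, 1, 0, 0, 0); (0, 0, 0, 0, 1, 0); (2, 2, 0, 0, 1, 1))


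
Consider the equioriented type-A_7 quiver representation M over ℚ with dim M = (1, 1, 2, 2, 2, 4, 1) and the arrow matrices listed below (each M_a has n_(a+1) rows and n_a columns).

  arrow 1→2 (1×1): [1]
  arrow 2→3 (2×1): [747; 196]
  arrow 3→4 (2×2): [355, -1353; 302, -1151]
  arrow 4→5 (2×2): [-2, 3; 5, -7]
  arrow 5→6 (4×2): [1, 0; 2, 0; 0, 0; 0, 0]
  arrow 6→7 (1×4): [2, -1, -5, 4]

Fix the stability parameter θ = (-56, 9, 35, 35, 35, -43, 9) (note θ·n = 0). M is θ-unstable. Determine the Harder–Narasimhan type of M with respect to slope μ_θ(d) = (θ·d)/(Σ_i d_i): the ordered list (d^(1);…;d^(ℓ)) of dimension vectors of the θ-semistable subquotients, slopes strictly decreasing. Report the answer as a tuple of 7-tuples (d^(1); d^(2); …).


Interval decomposition of M: I[1,5], I[3,6], I[6,6]^2, I[6,7].
HN type (ℓ=5): μ^(1)=35; μ^(2)=31/2; μ^(3)=9; μ^(4)=-43; μ^(5)=-56

((0, 0, 1, 1, 1, 0, 0); (0, 0, 1, 1, 1, 1, 0); (0, 1, 0, 0, 0, 0, 1); (0, 0, 0, 0, 0, 3, 0); (1, 0, 0, 0, 0, 0, 0))


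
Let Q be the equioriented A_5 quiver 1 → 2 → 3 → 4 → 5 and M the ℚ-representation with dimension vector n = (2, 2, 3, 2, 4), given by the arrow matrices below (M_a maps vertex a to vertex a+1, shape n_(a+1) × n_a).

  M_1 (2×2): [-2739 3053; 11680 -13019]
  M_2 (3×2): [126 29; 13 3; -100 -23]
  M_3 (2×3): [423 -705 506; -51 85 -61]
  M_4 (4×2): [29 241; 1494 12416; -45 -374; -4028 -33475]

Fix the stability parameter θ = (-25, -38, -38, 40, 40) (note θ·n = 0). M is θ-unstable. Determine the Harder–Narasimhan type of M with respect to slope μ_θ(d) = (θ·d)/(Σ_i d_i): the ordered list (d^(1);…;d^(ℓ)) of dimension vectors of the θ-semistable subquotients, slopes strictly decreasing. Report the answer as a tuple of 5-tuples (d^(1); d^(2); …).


Barcode: M ≅ I[1,5]^2, I[3,3], I[5,5]^2. HN layers by μ_θ (3 steps, strictly decreasing):
  μ^(1)=40; μ^(2)=-101/3; μ^(3)=-38

((0, 0, 0, 2, 4); (2, 2, 2, 0, 0); (0, 0, 1, 0, 0))


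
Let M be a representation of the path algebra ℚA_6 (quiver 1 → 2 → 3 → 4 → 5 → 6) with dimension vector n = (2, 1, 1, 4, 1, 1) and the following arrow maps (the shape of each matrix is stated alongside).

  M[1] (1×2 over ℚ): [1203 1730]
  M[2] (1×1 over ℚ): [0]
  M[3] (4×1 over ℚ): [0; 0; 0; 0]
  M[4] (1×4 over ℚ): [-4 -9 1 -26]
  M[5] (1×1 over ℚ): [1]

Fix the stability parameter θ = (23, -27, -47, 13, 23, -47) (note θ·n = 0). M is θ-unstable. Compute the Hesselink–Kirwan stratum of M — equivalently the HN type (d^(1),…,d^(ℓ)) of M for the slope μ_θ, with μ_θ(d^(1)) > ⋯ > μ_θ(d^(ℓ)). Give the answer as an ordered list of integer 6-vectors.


Interval decomposition of M: I[1,1], I[1,2], I[3,3], I[4,4]^3, I[4,6].
HN type (ℓ=5): μ^(1)=23; μ^(2)=13; μ^(3)=-2; μ^(4)=-11/3; μ^(5)=-47

((1, 0, 0, 0, 0, 0); (0, 0, 0, 3, 0, 0); (1, 1, 0, 0, 0, 0); (0, 0, 0, 1, 1, 1); (0, 0, 1, 0, 0, 0))


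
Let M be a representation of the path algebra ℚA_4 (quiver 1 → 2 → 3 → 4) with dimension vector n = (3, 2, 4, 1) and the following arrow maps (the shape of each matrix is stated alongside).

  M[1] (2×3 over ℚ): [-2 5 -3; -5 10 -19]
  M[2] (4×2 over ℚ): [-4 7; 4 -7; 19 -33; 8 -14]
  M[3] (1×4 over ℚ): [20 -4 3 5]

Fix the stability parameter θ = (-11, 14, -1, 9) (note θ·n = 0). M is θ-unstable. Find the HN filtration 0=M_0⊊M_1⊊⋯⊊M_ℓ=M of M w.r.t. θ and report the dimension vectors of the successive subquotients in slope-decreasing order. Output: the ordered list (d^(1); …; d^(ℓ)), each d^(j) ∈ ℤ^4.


Barcode: M ≅ I[1,1], I[1,3], I[1,4], I[3,3]^2. HN layers by μ_θ (4 steps, strictly decreasing):
  μ^(1)=9; μ^(2)=13/2; μ^(3)=-1; μ^(4)=-11

((0, 0, 0, 1); (0, 2, 2, 0); (0, 0, 2, 0); (3, 0, 0, 0))


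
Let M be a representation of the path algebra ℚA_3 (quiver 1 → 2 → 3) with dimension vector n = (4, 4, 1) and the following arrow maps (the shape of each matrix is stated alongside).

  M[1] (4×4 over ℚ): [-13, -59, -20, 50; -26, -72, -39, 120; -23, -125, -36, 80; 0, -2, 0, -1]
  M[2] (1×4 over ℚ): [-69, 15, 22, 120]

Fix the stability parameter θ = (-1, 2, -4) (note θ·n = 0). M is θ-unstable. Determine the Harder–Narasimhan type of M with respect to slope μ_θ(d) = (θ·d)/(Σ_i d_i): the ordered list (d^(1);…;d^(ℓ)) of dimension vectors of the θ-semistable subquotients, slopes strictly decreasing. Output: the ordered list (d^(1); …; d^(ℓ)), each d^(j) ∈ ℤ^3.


Via rank(M_{q-1}∘⋯∘M_p): M ≅ I[1,1], I[1,2]^2, I[1,3], I[2,2].
μ_θ-semistable layers: μ^(1)=2; μ^(2)=-1

((0, 3, 0); (4, 1, 1))


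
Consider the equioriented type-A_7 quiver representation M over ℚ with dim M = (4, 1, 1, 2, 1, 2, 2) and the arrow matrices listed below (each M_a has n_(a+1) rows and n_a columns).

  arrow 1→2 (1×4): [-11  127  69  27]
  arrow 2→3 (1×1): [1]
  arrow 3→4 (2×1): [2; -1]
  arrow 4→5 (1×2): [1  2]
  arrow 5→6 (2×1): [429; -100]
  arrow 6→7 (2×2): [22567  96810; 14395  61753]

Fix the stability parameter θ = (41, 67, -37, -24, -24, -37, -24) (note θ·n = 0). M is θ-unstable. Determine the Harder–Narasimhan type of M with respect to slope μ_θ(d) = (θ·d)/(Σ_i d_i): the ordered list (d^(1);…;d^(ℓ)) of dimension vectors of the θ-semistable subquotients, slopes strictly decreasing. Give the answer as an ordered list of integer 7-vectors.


Barcode: M ≅ I[1,1]^3, I[1,4], I[4,7], I[6,7]. HN layers by μ_θ (5 steps, strictly decreasing):
  μ^(1)=41; μ^(2)=47/4; μ^(3)=-24; μ^(4)=-85/3; μ^(5)=-37

((3, 0, 0, 0, 0, 0, 0); (1, 1, 1, 1, 0, 0, 0); (0, 0, 0, 0, 0, 0, 2); (0, 0, 0, 1, 1, 1, 0); (0, 0, 0, 0, 0, 1, 0))


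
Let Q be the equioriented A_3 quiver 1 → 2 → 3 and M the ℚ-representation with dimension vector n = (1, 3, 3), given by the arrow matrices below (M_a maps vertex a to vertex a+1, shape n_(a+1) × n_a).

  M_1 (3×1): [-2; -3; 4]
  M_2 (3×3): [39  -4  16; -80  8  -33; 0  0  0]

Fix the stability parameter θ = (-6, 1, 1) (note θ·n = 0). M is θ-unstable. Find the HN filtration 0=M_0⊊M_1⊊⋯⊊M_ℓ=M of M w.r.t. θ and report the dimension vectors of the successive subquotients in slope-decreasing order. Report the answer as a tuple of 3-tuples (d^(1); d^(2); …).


Via rank(M_{q-1}∘⋯∘M_p): M ≅ I[1,3], I[2,2], I[2,3], I[3,3].
μ_θ-semistable layers: μ^(1)=1; μ^(2)=-6

((0, 3, 3); (1, 0, 0))


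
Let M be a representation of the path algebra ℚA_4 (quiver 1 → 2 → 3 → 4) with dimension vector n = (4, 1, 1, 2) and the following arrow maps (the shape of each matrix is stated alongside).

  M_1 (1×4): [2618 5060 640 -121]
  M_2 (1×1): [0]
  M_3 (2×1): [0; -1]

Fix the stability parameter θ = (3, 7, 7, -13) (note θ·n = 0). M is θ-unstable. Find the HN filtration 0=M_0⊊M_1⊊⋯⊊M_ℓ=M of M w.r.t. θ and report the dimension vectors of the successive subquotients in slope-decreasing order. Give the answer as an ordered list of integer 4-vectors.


Barcode: M ≅ I[1,1]^3, I[1,2], I[3,4], I[4,4]. HN layers by μ_θ (4 steps, strictly decreasing):
  μ^(1)=7; μ^(2)=3; μ^(3)=-3; μ^(4)=-13

((0, 1, 0, 0); (4, 0, 0, 0); (0, 0, 1, 1); (0, 0, 0, 1))


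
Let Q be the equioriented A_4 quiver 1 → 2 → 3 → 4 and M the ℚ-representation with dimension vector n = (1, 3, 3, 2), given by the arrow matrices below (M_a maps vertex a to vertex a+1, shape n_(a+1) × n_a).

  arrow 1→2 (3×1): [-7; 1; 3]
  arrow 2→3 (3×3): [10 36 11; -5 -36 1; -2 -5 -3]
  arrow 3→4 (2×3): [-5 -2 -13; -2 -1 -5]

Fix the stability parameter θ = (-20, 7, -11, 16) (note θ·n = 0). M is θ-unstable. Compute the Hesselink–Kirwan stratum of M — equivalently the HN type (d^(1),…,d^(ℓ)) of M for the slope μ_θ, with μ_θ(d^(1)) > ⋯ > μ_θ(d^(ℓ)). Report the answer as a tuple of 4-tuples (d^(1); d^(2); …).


Barcode: M ≅ I[1,4], I[2,3], I[2,4]. HN layers by μ_θ (3 steps, strictly decreasing):
  μ^(1)=16; μ^(2)=-2; μ^(3)=-20

((0, 0, 0, 2); (0, 3, 3, 0); (1, 0, 0, 0))


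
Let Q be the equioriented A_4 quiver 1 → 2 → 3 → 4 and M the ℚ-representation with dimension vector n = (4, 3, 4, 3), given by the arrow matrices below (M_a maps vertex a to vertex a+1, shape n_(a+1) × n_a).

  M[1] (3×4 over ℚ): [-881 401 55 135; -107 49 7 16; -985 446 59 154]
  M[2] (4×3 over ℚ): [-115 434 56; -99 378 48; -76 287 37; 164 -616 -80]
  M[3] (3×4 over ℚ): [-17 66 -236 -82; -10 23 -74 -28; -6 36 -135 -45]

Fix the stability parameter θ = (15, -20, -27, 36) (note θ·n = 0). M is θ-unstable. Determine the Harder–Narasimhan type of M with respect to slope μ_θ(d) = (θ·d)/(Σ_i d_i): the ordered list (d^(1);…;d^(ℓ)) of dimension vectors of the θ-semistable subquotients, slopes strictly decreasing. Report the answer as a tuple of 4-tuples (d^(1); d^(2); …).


Interval decomposition of M: I[1,1], I[1,2], I[1,4]^2, I[3,3], I[3,4].
HN type (ℓ=5): μ^(1)=36; μ^(2)=15; μ^(3)=-5/2; μ^(4)=-32/3; μ^(5)=-27

((0, 0, 0, 3); (1, 0, 0, 0); (1, 1, 0, 0); (2, 2, 2, 0); (0, 0, 2, 0))


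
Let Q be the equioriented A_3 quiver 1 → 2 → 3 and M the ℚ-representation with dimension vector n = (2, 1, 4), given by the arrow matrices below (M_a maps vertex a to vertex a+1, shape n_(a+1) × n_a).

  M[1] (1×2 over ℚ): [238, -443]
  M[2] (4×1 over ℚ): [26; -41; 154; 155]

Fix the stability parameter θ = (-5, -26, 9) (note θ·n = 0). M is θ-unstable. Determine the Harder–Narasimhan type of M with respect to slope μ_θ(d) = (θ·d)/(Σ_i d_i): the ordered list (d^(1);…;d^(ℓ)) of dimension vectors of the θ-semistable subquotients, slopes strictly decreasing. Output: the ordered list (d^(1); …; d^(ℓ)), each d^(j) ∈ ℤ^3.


Via rank(M_{q-1}∘⋯∘M_p): M ≅ I[1,1], I[1,3], I[3,3]^3.
μ_θ-semistable layers: μ^(1)=9; μ^(2)=-5; μ^(3)=-31/2

((0, 0, 4); (1, 0, 0); (1, 1, 0))


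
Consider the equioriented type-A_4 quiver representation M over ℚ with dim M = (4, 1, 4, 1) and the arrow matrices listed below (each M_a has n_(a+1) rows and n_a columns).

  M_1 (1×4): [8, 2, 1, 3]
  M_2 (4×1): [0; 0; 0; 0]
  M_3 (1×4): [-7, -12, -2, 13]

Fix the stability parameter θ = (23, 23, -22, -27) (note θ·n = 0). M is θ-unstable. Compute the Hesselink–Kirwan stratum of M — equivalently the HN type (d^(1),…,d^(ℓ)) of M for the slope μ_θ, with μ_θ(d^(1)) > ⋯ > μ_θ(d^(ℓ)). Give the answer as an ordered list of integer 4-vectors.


Interval decomposition of M: I[1,1]^3, I[1,2], I[3,3]^3, I[3,4].
HN type (ℓ=3): μ^(1)=23; μ^(2)=-22; μ^(3)=-49/2

((4, 1, 0, 0); (0, 0, 3, 0); (0, 0, 1, 1))


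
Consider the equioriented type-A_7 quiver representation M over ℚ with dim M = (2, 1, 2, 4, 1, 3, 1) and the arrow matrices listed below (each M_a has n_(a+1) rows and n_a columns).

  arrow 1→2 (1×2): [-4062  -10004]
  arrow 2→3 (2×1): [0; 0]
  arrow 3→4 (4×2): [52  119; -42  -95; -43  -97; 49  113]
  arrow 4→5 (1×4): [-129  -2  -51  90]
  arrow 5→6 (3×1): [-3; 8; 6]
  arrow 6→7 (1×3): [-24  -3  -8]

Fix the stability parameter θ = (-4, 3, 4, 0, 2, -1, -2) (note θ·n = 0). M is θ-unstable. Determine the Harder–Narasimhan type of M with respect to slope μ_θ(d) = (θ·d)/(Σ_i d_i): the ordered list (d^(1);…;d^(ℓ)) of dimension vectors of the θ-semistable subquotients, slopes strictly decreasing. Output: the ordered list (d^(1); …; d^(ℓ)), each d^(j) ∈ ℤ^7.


Interval decomposition of M: I[1,1], I[1,2], I[3,4], I[3,6], I[4,4]^2, I[6,6], I[6,7].
HN type (ℓ=7): μ^(1)=3; μ^(2)=2; μ^(3)=5/4; μ^(4)=0; μ^(5)=-1; μ^(6)=-3/2; μ^(7)=-4

((0, 1, 0, 0, 0, 0, 0); (0, 0, 1, 1, 0, 0, 0); (0, 0, 1, 1, 1, 1, 0); (0, 0, 0, 2, 0, 0, 0); (0, 0, 0, 0, 0, 1, 0); (0, 0, 0, 0, 0, 1, 1); (2, 0, 0, 0, 0, 0, 0))


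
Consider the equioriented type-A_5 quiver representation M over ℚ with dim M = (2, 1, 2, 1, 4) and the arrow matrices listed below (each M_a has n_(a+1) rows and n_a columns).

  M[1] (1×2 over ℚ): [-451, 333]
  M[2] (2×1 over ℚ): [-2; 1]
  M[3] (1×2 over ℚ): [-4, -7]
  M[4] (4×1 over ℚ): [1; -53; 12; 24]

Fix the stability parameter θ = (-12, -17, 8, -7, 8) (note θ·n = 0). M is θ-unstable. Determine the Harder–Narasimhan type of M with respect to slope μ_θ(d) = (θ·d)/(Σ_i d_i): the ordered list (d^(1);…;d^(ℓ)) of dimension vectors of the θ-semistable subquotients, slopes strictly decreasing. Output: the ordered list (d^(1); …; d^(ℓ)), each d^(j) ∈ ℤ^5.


Interval decomposition of M: I[1,1], I[1,5], I[3,3], I[5,5]^3.
HN type (ℓ=4): μ^(1)=8; μ^(2)=1/2; μ^(3)=-12; μ^(4)=-29/2

((0, 0, 1, 0, 4); (0, 0, 1, 1, 0); (1, 0, 0, 0, 0); (1, 1, 0, 0, 0))


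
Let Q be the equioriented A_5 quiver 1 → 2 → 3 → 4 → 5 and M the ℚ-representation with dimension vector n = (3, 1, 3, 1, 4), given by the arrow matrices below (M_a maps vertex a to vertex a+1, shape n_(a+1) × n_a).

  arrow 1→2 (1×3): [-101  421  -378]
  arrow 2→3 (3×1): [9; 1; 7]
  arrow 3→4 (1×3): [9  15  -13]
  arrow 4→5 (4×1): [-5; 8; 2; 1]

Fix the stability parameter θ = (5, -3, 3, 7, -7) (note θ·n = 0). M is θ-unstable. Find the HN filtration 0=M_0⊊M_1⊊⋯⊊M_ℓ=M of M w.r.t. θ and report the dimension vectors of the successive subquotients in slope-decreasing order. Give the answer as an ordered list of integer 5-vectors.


Barcode: M ≅ I[1,1]^2, I[1,5], I[3,3]^2, I[5,5]^3. HN layers by μ_θ (4 steps, strictly decreasing):
  μ^(1)=5; μ^(2)=3; μ^(3)=1; μ^(4)=-7

((2, 0, 0, 0, 0); (0, 0, 2, 0, 0); (1, 1, 1, 1, 1); (0, 0, 0, 0, 3))


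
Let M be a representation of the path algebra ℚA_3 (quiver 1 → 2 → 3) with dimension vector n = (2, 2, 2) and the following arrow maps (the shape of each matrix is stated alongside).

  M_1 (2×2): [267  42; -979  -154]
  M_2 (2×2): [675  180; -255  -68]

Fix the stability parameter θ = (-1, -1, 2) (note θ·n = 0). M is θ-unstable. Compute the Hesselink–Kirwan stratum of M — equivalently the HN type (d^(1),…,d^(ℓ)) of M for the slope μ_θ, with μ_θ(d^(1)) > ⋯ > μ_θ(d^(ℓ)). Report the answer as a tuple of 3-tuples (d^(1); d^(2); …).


Barcode: M ≅ I[1,1], I[1,3], I[2,2], I[3,3]. HN layers by μ_θ (2 steps, strictly decreasing):
  μ^(1)=2; μ^(2)=-1

((0, 0, 2); (2, 2, 0))


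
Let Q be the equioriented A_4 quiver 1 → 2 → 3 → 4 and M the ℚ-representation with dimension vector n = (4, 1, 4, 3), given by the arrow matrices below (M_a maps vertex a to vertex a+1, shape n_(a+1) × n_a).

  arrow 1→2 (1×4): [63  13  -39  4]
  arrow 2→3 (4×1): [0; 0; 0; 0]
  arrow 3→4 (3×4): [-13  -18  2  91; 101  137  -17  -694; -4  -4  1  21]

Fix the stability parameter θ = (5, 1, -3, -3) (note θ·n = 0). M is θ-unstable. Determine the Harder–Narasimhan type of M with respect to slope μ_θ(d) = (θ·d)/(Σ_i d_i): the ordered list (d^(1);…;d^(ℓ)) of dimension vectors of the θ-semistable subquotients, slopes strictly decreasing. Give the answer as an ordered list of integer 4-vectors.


Via rank(M_{q-1}∘⋯∘M_p): M ≅ I[1,1]^3, I[1,2], I[3,3], I[3,4]^3.
μ_θ-semistable layers: μ^(1)=5; μ^(2)=3; μ^(3)=-3

((3, 0, 0, 0); (1, 1, 0, 0); (0, 0, 4, 3))


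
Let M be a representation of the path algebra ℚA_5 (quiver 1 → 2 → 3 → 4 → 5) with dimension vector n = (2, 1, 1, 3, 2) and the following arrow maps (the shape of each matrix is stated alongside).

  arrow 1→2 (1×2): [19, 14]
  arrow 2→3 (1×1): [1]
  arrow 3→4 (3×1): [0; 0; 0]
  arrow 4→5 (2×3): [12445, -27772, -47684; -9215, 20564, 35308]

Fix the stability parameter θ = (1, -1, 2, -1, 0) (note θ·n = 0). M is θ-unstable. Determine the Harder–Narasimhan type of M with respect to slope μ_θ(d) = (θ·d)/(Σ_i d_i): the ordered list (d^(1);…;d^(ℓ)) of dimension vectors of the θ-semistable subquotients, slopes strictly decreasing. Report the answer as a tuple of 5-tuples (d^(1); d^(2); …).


Via rank(M_{q-1}∘⋯∘M_p): M ≅ I[1,1], I[1,3], I[4,4]^2, I[4,5], I[5,5].
μ_θ-semistable layers: μ^(1)=2; μ^(2)=1; μ^(3)=0; μ^(4)=-1

((0, 0, 1, 0, 0); (1, 0, 0, 0, 0); (1, 1, 0, 0, 2); (0, 0, 0, 3, 0))


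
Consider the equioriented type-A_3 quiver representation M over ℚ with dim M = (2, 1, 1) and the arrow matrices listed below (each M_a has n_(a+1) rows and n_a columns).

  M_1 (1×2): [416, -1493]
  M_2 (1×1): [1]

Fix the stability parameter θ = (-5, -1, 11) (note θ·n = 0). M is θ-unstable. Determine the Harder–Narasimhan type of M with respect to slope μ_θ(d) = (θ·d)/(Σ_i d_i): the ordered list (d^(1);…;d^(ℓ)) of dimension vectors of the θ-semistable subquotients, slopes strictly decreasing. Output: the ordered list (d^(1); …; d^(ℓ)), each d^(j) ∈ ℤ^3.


Interval decomposition of M: I[1,1], I[1,3].
HN type (ℓ=3): μ^(1)=11; μ^(2)=-1; μ^(3)=-5

((0, 0, 1); (0, 1, 0); (2, 0, 0))


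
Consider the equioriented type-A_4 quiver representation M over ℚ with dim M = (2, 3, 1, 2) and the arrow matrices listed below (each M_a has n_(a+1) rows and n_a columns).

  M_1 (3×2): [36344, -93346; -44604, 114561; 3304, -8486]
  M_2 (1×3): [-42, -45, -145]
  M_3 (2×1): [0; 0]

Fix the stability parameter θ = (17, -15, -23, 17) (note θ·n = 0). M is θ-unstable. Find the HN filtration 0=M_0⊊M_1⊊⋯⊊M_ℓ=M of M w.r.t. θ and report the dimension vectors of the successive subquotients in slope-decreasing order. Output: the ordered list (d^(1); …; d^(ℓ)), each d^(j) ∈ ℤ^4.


Via rank(M_{q-1}∘⋯∘M_p): M ≅ I[1,1], I[1,3], I[2,2]^2, I[4,4]^2.
μ_θ-semistable layers: μ^(1)=17; μ^(2)=-7; μ^(3)=-15

((1, 0, 0, 2); (1, 1, 1, 0); (0, 2, 0, 0))


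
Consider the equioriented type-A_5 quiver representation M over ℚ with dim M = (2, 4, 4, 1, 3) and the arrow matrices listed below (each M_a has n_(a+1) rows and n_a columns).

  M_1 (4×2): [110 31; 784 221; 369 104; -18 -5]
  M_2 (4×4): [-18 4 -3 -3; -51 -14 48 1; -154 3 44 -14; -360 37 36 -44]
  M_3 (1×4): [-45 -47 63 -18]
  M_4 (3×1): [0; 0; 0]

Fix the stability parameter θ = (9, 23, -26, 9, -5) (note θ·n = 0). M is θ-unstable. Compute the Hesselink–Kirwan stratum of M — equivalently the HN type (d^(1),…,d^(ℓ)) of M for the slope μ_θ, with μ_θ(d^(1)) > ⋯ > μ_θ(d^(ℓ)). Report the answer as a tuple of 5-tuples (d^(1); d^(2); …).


Interval decomposition of M: I[1,3], I[1,4], I[2,2], I[2,3], I[3,3], I[5,5]^3.
HN type (ℓ=6): μ^(1)=23; μ^(2)=9; μ^(3)=2; μ^(4)=-3/2; μ^(5)=-5; μ^(6)=-26

((0, 1, 0, 0, 0); (0, 0, 0, 1, 0); (2, 2, 2, 0, 0); (0, 1, 1, 0, 0); (0, 0, 0, 0, 3); (0, 0, 1, 0, 0))


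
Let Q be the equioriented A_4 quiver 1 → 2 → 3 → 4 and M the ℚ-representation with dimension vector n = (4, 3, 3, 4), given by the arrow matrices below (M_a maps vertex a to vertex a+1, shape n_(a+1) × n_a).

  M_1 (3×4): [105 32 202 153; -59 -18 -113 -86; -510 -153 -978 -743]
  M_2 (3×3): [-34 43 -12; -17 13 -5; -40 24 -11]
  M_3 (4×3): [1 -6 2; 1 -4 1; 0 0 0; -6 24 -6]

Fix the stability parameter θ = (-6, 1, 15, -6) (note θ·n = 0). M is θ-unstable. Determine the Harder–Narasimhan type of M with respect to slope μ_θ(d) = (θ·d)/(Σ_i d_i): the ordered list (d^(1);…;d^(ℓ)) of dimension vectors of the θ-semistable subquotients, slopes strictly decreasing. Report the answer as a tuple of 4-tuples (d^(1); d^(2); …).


Via rank(M_{q-1}∘⋯∘M_p): M ≅ I[1,1], I[1,3], I[1,4]^2, I[4,4]^2.
μ_θ-semistable layers: μ^(1)=15; μ^(2)=9/2; μ^(3)=1; μ^(4)=-6

((0, 0, 1, 0); (0, 0, 2, 2); (0, 3, 0, 0); (4, 0, 0, 2))


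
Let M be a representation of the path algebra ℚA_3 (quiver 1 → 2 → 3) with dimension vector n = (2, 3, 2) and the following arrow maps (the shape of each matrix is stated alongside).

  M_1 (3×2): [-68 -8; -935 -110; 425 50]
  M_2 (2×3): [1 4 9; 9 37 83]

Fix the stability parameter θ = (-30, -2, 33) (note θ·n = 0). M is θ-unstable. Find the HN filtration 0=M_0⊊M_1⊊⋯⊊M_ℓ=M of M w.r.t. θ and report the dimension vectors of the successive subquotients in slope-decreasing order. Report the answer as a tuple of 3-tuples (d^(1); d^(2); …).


Via rank(M_{q-1}∘⋯∘M_p): M ≅ I[1,1], I[1,3], I[2,2], I[2,3].
μ_θ-semistable layers: μ^(1)=33; μ^(2)=-2; μ^(3)=-30

((0, 0, 2); (0, 3, 0); (2, 0, 0))


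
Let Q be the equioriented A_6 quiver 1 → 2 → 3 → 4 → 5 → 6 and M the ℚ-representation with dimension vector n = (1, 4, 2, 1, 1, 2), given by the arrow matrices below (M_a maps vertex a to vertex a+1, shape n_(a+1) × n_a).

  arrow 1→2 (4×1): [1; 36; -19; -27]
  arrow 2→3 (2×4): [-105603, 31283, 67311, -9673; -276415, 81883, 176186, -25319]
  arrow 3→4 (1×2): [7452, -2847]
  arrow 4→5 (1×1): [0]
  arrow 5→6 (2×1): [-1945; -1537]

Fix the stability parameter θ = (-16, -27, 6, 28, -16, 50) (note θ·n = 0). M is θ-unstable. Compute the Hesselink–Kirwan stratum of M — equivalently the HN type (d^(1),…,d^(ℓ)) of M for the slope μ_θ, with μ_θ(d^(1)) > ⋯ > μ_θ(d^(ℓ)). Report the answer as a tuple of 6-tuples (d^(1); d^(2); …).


Via rank(M_{q-1}∘⋯∘M_p): M ≅ I[1,3], I[2,2]^2, I[2,4], I[5,6], I[6,6].
μ_θ-semistable layers: μ^(1)=50; μ^(2)=28; μ^(3)=6; μ^(4)=-16; μ^(5)=-43/2; μ^(6)=-27

((0, 0, 0, 0, 0, 2); (0, 0, 0, 1, 0, 0); (0, 0, 2, 0, 0, 0); (0, 0, 0, 0, 1, 0); (1, 1, 0, 0, 0, 0); (0, 3, 0, 0, 0, 0))


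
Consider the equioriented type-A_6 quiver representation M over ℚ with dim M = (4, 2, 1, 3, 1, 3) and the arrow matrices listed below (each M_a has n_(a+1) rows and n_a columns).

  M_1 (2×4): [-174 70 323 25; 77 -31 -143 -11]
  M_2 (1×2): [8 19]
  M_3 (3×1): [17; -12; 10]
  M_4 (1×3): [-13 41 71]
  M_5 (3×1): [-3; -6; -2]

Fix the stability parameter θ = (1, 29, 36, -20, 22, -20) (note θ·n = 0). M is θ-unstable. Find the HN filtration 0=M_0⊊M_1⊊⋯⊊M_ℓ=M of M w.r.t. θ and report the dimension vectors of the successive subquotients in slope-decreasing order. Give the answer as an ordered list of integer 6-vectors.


Via rank(M_{q-1}∘⋯∘M_p): M ≅ I[1,1]^2, I[1,2], I[1,6], I[4,4]^2, I[6,6]^2.
μ_θ-semistable layers: μ^(1)=29; μ^(2)=47/5; μ^(3)=1; μ^(4)=-20

((0, 1, 0, 0, 0, 0); (0, 1, 1, 1, 1, 1); (4, 0, 0, 0, 0, 0); (0, 0, 0, 2, 0, 2))


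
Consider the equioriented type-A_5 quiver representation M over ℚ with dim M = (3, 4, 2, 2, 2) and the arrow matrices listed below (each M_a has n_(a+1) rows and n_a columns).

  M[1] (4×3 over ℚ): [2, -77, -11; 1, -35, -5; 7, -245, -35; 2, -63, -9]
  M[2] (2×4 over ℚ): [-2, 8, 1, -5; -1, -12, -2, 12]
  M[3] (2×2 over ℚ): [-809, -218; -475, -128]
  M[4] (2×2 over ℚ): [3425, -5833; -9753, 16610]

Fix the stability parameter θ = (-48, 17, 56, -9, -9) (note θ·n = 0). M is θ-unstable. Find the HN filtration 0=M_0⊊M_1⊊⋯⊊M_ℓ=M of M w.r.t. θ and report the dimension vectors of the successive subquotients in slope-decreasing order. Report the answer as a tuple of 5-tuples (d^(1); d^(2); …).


Via rank(M_{q-1}∘⋯∘M_p): M ≅ I[1,1], I[1,5]^2, I[2,2]^2.
μ_θ-semistable layers: μ^(1)=17; μ^(2)=55/4; μ^(3)=-48

((0, 2, 0, 0, 0); (0, 2, 2, 2, 2); (3, 0, 0, 0, 0))


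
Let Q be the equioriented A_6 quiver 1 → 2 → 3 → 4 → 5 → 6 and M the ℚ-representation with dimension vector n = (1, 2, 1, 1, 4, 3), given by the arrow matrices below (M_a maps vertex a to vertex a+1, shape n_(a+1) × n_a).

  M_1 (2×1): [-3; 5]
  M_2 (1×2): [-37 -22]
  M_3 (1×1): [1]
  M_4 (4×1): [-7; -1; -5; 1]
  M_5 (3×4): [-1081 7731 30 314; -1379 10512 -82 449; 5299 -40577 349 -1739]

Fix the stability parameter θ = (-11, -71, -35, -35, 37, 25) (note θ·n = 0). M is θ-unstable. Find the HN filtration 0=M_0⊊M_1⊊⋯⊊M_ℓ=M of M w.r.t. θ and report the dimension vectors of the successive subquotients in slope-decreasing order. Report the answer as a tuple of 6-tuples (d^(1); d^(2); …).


Barcode: M ≅ I[1,5], I[2,2], I[5,6]^3. HN layers by μ_θ (5 steps, strictly decreasing):
  μ^(1)=37; μ^(2)=31; μ^(3)=-35; μ^(4)=-41; μ^(5)=-71

((0, 0, 0, 0, 1, 0); (0, 0, 0, 0, 3, 3); (0, 0, 1, 1, 0, 0); (1, 1, 0, 0, 0, 0); (0, 1, 0, 0, 0, 0))


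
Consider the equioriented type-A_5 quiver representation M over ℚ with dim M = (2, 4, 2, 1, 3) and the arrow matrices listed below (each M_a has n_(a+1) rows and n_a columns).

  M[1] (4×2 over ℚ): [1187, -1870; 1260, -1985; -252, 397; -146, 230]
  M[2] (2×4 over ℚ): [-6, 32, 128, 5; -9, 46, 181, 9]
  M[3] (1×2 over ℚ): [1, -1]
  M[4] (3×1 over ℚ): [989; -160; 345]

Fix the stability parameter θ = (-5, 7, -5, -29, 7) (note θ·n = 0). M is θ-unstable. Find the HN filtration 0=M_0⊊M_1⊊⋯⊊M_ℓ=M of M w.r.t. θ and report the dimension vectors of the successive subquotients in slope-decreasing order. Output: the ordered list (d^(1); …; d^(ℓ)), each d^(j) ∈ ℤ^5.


Interval decomposition of M: I[1,3], I[1,5], I[2,2]^2, I[5,5]^2.
HN type (ℓ=4): μ^(1)=7; μ^(2)=1; μ^(3)=-5; μ^(4)=-8

((0, 2, 0, 0, 3); (0, 1, 1, 0, 0); (1, 0, 0, 0, 0); (1, 1, 1, 1, 0))


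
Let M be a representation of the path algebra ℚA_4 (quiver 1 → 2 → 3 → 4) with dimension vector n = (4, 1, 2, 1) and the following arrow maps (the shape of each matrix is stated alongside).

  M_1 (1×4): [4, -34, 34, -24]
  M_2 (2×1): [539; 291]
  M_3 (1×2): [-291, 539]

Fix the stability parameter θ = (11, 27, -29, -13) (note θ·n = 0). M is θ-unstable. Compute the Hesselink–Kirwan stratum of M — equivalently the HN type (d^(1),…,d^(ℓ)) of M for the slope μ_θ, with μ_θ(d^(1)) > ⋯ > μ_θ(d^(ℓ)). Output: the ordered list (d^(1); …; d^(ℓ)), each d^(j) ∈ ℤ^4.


Via rank(M_{q-1}∘⋯∘M_p): M ≅ I[1,1]^3, I[1,3], I[3,4].
μ_θ-semistable layers: μ^(1)=11; μ^(2)=3; μ^(3)=-13; μ^(4)=-29

((3, 0, 0, 0); (1, 1, 1, 0); (0, 0, 0, 1); (0, 0, 1, 0))


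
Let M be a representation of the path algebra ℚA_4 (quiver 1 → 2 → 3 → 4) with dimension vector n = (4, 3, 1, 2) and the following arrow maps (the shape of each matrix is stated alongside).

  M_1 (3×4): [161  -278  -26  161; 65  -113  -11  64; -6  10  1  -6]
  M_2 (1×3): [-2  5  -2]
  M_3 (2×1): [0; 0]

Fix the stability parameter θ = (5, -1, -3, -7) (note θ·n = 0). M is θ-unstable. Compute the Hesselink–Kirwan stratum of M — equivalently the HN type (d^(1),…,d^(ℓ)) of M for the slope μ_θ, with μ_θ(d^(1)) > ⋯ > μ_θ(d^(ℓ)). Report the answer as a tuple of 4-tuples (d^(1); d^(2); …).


Via rank(M_{q-1}∘⋯∘M_p): M ≅ I[1,1], I[1,2]^2, I[1,3], I[4,4]^2.
μ_θ-semistable layers: μ^(1)=5; μ^(2)=2; μ^(3)=1/3; μ^(4)=-7

((1, 0, 0, 0); (2, 2, 0, 0); (1, 1, 1, 0); (0, 0, 0, 2))


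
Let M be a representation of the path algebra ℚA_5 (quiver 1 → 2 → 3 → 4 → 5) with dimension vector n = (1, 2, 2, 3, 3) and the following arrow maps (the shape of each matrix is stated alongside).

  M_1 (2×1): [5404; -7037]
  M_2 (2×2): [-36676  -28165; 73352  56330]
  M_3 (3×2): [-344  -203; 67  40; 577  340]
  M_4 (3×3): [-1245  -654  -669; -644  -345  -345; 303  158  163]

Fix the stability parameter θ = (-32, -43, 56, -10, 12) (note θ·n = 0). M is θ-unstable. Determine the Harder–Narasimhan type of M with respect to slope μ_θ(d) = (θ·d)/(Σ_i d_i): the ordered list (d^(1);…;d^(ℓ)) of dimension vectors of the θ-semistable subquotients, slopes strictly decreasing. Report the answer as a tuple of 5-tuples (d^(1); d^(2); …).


Interval decomposition of M: I[1,5], I[2,2], I[3,5], I[4,4], I[5,5].
HN type (ℓ=5): μ^(1)=58/3; μ^(2)=12; μ^(3)=-10; μ^(4)=-75/2; μ^(5)=-43

((0, 0, 2, 2, 2); (0, 0, 0, 0, 1); (0, 0, 0, 1, 0); (1, 1, 0, 0, 0); (0, 1, 0, 0, 0))


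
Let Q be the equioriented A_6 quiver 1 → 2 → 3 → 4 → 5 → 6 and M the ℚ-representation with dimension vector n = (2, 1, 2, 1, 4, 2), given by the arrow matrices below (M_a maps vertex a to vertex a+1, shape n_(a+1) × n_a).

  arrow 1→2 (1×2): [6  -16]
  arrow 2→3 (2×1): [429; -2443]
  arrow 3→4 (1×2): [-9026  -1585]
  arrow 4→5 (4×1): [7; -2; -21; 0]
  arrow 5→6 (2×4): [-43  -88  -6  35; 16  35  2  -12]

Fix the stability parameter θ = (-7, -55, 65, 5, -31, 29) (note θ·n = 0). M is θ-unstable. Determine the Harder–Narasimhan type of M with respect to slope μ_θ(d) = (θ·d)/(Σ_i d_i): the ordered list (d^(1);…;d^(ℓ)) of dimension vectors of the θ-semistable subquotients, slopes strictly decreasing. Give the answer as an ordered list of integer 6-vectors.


Interval decomposition of M: I[1,1], I[1,6], I[3,3], I[5,5]^2, I[5,6].
HN type (ℓ=5): μ^(1)=65; μ^(2)=29; μ^(3)=13; μ^(4)=-7; μ^(5)=-31

((0, 0, 1, 0, 0, 0); (0, 0, 0, 0, 0, 2); (0, 0, 1, 1, 1, 0); (1, 0, 0, 0, 0, 0); (1, 1, 0, 0, 3, 0))


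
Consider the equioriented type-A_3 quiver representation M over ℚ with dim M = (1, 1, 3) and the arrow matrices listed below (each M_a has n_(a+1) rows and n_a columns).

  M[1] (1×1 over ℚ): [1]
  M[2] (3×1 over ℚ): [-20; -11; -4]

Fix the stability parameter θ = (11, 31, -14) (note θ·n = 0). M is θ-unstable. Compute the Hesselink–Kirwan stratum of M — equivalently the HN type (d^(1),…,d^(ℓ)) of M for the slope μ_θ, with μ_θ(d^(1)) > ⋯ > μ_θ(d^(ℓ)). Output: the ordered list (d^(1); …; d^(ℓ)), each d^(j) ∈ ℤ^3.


Via rank(M_{q-1}∘⋯∘M_p): M ≅ I[1,3], I[3,3]^2.
μ_θ-semistable layers: μ^(1)=28/3; μ^(2)=-14

((1, 1, 1); (0, 0, 2))


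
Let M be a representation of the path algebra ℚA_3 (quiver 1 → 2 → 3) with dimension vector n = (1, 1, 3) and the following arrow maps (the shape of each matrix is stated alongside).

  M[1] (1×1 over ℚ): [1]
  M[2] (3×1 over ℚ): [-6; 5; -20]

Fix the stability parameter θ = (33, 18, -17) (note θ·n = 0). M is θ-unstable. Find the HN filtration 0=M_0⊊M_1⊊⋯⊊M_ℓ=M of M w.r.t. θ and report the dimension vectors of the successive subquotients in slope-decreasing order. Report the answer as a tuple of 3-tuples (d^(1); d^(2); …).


Via rank(M_{q-1}∘⋯∘M_p): M ≅ I[1,3], I[3,3]^2.
μ_θ-semistable layers: μ^(1)=34/3; μ^(2)=-17

((1, 1, 1); (0, 0, 2))


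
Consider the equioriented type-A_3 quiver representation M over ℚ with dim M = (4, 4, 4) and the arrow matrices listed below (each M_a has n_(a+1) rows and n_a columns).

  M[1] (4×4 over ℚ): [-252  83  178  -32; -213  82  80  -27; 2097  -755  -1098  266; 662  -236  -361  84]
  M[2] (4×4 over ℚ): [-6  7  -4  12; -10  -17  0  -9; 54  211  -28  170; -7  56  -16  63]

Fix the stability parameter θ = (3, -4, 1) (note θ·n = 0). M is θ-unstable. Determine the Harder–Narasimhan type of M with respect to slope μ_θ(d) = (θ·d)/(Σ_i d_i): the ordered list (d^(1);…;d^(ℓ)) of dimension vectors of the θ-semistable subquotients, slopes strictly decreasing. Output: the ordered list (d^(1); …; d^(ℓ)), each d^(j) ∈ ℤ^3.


Via rank(M_{q-1}∘⋯∘M_p): M ≅ I[1,2], I[1,3]^3, I[3,3].
μ_θ-semistable layers: μ^(1)=1; μ^(2)=-1/2

((0, 0, 4); (4, 4, 0))


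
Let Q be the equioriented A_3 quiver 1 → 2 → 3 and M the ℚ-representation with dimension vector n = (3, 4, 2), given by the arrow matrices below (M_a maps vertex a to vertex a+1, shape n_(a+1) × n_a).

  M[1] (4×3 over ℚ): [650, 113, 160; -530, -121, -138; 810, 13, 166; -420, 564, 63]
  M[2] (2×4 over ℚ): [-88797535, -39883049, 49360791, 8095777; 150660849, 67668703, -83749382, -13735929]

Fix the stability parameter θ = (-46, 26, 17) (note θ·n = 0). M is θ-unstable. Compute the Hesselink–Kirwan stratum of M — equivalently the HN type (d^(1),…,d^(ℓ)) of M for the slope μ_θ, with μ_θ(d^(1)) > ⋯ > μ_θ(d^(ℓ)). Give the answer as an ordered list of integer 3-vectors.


Barcode: M ≅ I[1,1], I[1,3]^2, I[2,2]^2. HN layers by μ_θ (3 steps, strictly decreasing):
  μ^(1)=26; μ^(2)=43/2; μ^(3)=-46

((0, 2, 0); (0, 2, 2); (3, 0, 0))


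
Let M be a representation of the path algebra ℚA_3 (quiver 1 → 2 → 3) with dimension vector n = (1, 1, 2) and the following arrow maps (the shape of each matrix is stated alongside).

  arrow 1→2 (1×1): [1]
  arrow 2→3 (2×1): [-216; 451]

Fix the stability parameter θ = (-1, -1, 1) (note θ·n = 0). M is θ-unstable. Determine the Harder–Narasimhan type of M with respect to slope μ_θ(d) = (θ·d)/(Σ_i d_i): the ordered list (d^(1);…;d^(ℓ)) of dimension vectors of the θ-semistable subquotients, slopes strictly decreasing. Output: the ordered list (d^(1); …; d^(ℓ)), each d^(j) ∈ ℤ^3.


Via rank(M_{q-1}∘⋯∘M_p): M ≅ I[1,3], I[3,3].
μ_θ-semistable layers: μ^(1)=1; μ^(2)=-1

((0, 0, 2); (1, 1, 0))


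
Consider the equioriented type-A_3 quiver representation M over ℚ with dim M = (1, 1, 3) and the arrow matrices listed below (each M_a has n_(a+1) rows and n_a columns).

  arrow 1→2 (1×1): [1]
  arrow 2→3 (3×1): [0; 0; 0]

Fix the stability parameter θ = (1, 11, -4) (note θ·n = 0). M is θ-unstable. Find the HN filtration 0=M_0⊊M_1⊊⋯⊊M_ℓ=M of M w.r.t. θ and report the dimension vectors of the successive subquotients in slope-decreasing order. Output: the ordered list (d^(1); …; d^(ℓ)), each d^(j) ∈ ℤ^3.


Via rank(M_{q-1}∘⋯∘M_p): M ≅ I[1,2], I[3,3]^3.
μ_θ-semistable layers: μ^(1)=11; μ^(2)=1; μ^(3)=-4

((0, 1, 0); (1, 0, 0); (0, 0, 3))


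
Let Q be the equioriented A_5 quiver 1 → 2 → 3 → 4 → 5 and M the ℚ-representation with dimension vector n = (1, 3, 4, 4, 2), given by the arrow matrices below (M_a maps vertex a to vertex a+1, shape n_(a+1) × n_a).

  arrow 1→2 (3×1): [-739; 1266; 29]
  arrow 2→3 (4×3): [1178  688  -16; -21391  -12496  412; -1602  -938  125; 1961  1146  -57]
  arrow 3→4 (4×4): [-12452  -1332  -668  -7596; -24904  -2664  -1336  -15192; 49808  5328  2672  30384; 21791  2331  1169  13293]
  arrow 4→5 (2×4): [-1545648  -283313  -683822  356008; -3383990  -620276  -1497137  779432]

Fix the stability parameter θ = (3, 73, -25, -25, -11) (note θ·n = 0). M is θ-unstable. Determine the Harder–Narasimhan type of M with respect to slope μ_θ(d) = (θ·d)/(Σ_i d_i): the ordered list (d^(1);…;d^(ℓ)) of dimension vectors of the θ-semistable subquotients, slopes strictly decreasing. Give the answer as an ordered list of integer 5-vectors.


Barcode: M ≅ I[1,3], I[2,2], I[2,4], I[3,3]^2, I[4,4], I[4,5]^2. HN layers by μ_θ (6 steps, strictly decreasing):
  μ^(1)=73; μ^(2)=24; μ^(3)=23/3; μ^(4)=3; μ^(5)=-11; μ^(6)=-25

((0, 1, 0, 0, 0); (0, 1, 1, 0, 0); (0, 1, 1, 1, 0); (1, 0, 0, 0, 0); (0, 0, 0, 0, 2); (0, 0, 2, 3, 0))
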